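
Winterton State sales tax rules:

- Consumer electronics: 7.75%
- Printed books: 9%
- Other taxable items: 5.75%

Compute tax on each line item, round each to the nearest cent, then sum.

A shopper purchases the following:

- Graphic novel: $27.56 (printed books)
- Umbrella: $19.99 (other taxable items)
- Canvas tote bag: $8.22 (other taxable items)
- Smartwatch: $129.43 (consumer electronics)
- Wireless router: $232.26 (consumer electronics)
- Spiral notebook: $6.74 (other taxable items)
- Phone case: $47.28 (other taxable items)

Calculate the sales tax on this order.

$35.24

Graphic novel $27.56: printed books → 9% → $2.48
Umbrella $19.99: other taxable items → 5.75% → $1.15
Canvas tote bag $8.22: other taxable items → 5.75% → $0.47
Smartwatch $129.43: consumer electronics → 7.75% → $10.03
Wireless router $232.26: consumer electronics → 7.75% → $18.00
Spiral notebook $6.74: other taxable items → 5.75% → $0.39
Phone case $47.28: other taxable items → 5.75% → $2.72
Total tax = $2.48 + $1.15 + $0.47 + $10.03 + $18.00 + $0.39 + $2.72 = $35.24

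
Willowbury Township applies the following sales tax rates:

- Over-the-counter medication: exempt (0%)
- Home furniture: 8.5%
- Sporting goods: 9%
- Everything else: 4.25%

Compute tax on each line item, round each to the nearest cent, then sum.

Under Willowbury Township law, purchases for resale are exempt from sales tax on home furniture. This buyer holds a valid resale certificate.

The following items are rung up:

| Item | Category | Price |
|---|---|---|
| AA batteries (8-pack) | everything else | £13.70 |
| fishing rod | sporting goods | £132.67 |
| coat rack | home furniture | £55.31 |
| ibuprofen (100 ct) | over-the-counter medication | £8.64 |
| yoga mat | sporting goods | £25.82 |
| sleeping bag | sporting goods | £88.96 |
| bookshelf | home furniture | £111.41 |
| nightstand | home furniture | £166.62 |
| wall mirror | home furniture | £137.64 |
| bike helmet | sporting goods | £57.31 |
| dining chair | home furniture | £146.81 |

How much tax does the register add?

AA batteries (8-pack) £13.70: everything else → 4.25% → £0.58
Fishing rod £132.67: sporting goods → 9% → £11.94
Coat rack £55.31: home furniture, buyer-exempt → 0% → £0.00
Ibuprofen (100 ct) £8.64: over-the-counter medication → 0% → £0.00
Yoga mat £25.82: sporting goods → 9% → £2.32
Sleeping bag £88.96: sporting goods → 9% → £8.01
Bookshelf £111.41: home furniture, buyer-exempt → 0% → £0.00
Nightstand £166.62: home furniture, buyer-exempt → 0% → £0.00
Wall mirror £137.64: home furniture, buyer-exempt → 0% → £0.00
Bike helmet £57.31: sporting goods → 9% → £5.16
Dining chair £146.81: home furniture, buyer-exempt → 0% → £0.00
Total tax = £0.58 + £11.94 + £2.32 + £8.01 + £5.16 = £28.01

£28.01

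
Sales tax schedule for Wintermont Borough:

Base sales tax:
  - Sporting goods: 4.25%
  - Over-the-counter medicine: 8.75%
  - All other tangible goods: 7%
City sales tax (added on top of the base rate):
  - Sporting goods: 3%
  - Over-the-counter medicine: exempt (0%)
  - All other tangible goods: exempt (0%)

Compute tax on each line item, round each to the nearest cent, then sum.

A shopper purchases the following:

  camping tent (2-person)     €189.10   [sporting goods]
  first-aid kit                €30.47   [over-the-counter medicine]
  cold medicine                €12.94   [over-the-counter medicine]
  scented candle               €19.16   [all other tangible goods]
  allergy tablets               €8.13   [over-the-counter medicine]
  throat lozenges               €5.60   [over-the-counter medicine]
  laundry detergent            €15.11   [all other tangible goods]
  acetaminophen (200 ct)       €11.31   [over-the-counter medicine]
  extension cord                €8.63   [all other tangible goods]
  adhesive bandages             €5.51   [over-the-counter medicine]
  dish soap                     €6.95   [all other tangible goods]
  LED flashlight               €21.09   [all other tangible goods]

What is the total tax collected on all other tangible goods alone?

Scented candle €19.16: all other tangible goods → 7% + 0% city = 7% → €1.34
Laundry detergent €15.11: all other tangible goods → 7% + 0% city = 7% → €1.06
Extension cord €8.63: all other tangible goods → 7% + 0% city = 7% → €0.60
Dish soap €6.95: all other tangible goods → 7% + 0% city = 7% → €0.49
LED flashlight €21.09: all other tangible goods → 7% + 0% city = 7% → €1.48
Tax on all other tangible goods = €1.34 + €1.06 + €0.60 + €0.49 + €1.48 = €4.97

€4.97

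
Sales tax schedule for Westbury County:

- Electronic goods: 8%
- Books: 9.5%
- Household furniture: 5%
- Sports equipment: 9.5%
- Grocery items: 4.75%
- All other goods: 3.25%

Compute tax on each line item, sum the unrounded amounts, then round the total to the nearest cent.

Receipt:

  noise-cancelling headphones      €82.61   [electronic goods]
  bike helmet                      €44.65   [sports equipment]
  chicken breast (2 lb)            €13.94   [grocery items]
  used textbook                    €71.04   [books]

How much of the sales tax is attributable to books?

€6.75

Used textbook €71.04: books → 9.5% → €6.7488
Tax on books: unrounded sum = €6.7488 → €6.75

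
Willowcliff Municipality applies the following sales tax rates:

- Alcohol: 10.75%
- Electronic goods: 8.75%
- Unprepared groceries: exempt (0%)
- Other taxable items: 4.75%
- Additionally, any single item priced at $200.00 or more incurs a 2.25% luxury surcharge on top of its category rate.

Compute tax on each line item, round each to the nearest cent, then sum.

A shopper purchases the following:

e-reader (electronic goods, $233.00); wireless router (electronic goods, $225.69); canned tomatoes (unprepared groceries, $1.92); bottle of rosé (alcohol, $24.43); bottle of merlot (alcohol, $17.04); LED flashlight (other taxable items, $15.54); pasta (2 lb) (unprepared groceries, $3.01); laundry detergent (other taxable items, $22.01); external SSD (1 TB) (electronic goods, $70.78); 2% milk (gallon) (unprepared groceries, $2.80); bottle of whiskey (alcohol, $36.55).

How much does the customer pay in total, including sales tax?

E-reader $233.00: electronic goods → 8.75% + 2.25% surcharge = 11% → $25.63
Wireless router $225.69: electronic goods → 8.75% + 2.25% surcharge = 11% → $24.83
Canned tomatoes $1.92: unprepared groceries → 0% → $0.00
Bottle of rosé $24.43: alcohol → 10.75% → $2.63
Bottle of merlot $17.04: alcohol → 10.75% → $1.83
LED flashlight $15.54: other taxable items → 4.75% → $0.74
Pasta (2 lb) $3.01: unprepared groceries → 0% → $0.00
Laundry detergent $22.01: other taxable items → 4.75% → $1.05
External SSD (1 TB) $70.78: electronic goods → 8.75% → $6.19
2% milk (gallon) $2.80: unprepared groceries → 0% → $0.00
Bottle of whiskey $36.55: alcohol → 10.75% → $3.93
Subtotal = $652.77; tax = $66.83; total due = $719.60

$719.60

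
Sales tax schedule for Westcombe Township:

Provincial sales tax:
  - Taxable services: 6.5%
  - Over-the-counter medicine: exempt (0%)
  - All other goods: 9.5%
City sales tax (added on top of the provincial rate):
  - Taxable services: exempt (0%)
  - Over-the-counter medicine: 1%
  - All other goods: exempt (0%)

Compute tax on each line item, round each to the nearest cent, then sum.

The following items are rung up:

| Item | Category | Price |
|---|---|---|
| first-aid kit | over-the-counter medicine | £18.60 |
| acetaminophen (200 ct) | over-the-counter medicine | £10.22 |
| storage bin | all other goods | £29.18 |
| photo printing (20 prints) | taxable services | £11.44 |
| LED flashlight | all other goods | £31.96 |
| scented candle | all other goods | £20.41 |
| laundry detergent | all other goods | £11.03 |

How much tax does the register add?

£9.83

First-aid kit £18.60: over-the-counter medicine → 0% + 1% city = 1% → £0.19
Acetaminophen (200 ct) £10.22: over-the-counter medicine → 0% + 1% city = 1% → £0.10
Storage bin £29.18: all other goods → 9.5% + 0% city = 9.5% → £2.77
Photo printing (20 prints) £11.44: taxable services → 6.5% + 0% city = 6.5% → £0.74
LED flashlight £31.96: all other goods → 9.5% + 0% city = 9.5% → £3.04
Scented candle £20.41: all other goods → 9.5% + 0% city = 9.5% → £1.94
Laundry detergent £11.03: all other goods → 9.5% + 0% city = 9.5% → £1.05
Total tax = £0.19 + £0.10 + £2.77 + £0.74 + £3.04 + £1.94 + £1.05 = £9.83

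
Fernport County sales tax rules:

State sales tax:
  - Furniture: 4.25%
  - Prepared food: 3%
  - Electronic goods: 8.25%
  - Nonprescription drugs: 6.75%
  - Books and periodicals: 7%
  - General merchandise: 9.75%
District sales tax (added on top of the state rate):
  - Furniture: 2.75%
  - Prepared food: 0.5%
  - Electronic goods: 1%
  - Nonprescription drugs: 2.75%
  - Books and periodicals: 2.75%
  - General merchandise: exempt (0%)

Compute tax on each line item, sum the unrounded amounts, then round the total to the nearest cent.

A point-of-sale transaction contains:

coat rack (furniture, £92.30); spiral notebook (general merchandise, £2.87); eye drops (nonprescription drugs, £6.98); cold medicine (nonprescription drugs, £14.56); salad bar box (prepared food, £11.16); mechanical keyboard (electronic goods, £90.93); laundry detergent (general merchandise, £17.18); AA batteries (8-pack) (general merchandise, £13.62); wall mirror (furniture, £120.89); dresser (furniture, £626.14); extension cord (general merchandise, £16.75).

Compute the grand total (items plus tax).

Coat rack £92.30: furniture → 4.25% + 2.75% district = 7% → £6.461
Spiral notebook £2.87: general merchandise → 9.75% + 0% district = 9.75% → £0.279825
Eye drops £6.98: nonprescription drugs → 6.75% + 2.75% district = 9.5% → £0.6631
Cold medicine £14.56: nonprescription drugs → 6.75% + 2.75% district = 9.5% → £1.3832
Salad bar box £11.16: prepared food → 3% + 0.5% district = 3.5% → £0.3906
Mechanical keyboard £90.93: electronic goods → 8.25% + 1% district = 9.25% → £8.411025
Laundry detergent £17.18: general merchandise → 9.75% + 0% district = 9.75% → £1.67505
AA batteries (8-pack) £13.62: general merchandise → 9.75% + 0% district = 9.75% → £1.32795
Wall mirror £120.89: furniture → 4.25% + 2.75% district = 7% → £8.4623
Dresser £626.14: furniture → 4.25% + 2.75% district = 7% → £43.8298
Extension cord £16.75: general merchandise → 9.75% + 0% district = 9.75% → £1.633125
Subtotal = £1013.38; unrounded tax = £74.516975 → £74.52; total due = £1087.90

£1087.90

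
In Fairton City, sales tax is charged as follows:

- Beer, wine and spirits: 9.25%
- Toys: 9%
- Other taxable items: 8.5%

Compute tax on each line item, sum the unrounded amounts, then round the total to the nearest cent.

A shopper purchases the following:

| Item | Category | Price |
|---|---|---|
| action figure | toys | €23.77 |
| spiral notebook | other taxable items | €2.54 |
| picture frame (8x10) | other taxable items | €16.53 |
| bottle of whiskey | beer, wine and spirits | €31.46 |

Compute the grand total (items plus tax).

€80.97

Action figure €23.77: toys → 9% → €2.1393
Spiral notebook €2.54: other taxable items → 8.5% → €0.2159
Picture frame (8x10) €16.53: other taxable items → 8.5% → €1.40505
Bottle of whiskey €31.46: beer, wine and spirits → 9.25% → €2.91005
Subtotal = €74.30; unrounded tax = €6.6703 → €6.67; total due = €80.97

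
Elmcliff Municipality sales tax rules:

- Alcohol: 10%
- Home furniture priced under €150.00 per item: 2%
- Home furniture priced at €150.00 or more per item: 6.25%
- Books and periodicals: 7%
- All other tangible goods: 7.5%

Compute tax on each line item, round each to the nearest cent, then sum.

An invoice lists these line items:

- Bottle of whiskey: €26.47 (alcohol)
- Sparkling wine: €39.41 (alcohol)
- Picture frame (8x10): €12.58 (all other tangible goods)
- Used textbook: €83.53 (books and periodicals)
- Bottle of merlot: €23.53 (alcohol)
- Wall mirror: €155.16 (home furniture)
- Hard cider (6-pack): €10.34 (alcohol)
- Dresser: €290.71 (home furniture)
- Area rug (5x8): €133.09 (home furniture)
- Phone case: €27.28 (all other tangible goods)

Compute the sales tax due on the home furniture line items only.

€30.53

Wall mirror €155.16: home furniture, €150.00 or more → 6.25% → €9.70
Dresser €290.71: home furniture, €150.00 or more → 6.25% → €18.17
Area rug (5x8) €133.09: home furniture, under €150.00 → 2% → €2.66
Tax on home furniture = €9.70 + €18.17 + €2.66 = €30.53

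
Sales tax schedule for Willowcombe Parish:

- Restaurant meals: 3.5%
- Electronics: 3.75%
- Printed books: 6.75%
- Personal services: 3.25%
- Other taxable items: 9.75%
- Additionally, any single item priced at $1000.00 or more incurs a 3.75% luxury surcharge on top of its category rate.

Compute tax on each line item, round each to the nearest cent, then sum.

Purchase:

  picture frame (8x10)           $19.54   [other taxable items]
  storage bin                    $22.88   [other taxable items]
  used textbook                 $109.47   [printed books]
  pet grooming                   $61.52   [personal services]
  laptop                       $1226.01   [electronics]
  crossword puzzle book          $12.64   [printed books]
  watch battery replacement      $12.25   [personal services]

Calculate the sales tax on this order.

$106.73

Picture frame (8x10) $19.54: other taxable items → 9.75% → $1.91
Storage bin $22.88: other taxable items → 9.75% → $2.23
Used textbook $109.47: printed books → 6.75% → $7.39
Pet grooming $61.52: personal services → 3.25% → $2.00
Laptop $1226.01: electronics → 3.75% + 3.75% surcharge = 7.5% → $91.95
Crossword puzzle book $12.64: printed books → 6.75% → $0.85
Watch battery replacement $12.25: personal services → 3.25% → $0.40
Total tax = $1.91 + $2.23 + $7.39 + $2.00 + $91.95 + $0.85 + $0.40 = $106.73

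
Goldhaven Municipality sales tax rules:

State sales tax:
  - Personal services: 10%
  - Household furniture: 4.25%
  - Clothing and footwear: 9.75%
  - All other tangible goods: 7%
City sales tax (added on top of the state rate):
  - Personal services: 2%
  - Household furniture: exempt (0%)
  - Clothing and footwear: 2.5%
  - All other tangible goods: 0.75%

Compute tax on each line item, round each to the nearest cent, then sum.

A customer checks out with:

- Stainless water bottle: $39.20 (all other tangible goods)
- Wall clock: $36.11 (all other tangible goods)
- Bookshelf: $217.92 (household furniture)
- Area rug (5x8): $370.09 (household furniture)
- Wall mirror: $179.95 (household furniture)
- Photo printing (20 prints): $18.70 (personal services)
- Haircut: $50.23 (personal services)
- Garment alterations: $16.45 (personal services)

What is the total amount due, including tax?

$977.37

Stainless water bottle $39.20: all other tangible goods → 7% + 0.75% city = 7.75% → $3.04
Wall clock $36.11: all other tangible goods → 7% + 0.75% city = 7.75% → $2.80
Bookshelf $217.92: household furniture → 4.25% + 0% city = 4.25% → $9.26
Area rug (5x8) $370.09: household furniture → 4.25% + 0% city = 4.25% → $15.73
Wall mirror $179.95: household furniture → 4.25% + 0% city = 4.25% → $7.65
Photo printing (20 prints) $18.70: personal services → 10% + 2% city = 12% → $2.24
Haircut $50.23: personal services → 10% + 2% city = 12% → $6.03
Garment alterations $16.45: personal services → 10% + 2% city = 12% → $1.97
Subtotal = $928.65; tax = $48.72; total due = $977.37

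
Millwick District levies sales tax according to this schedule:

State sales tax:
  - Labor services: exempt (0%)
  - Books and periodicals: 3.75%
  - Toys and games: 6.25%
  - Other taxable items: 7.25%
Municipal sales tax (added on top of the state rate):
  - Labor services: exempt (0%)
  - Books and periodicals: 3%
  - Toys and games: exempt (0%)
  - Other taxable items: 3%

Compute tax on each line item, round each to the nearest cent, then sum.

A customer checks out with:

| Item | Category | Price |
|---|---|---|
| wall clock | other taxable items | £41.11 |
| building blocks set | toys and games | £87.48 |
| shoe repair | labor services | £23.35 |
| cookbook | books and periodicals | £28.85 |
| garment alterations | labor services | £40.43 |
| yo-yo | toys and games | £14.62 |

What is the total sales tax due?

£12.54

Wall clock £41.11: other taxable items → 7.25% + 3% municipal = 10.25% → £4.21
Building blocks set £87.48: toys and games → 6.25% + 0% municipal = 6.25% → £5.47
Shoe repair £23.35: labor services → 0% + 0% municipal = 0% → £0.00
Cookbook £28.85: books and periodicals → 3.75% + 3% municipal = 6.75% → £1.95
Garment alterations £40.43: labor services → 0% + 0% municipal = 0% → £0.00
Yo-yo £14.62: toys and games → 6.25% + 0% municipal = 6.25% → £0.91
Total tax = £4.21 + £5.47 + £1.95 + £0.91 = £12.54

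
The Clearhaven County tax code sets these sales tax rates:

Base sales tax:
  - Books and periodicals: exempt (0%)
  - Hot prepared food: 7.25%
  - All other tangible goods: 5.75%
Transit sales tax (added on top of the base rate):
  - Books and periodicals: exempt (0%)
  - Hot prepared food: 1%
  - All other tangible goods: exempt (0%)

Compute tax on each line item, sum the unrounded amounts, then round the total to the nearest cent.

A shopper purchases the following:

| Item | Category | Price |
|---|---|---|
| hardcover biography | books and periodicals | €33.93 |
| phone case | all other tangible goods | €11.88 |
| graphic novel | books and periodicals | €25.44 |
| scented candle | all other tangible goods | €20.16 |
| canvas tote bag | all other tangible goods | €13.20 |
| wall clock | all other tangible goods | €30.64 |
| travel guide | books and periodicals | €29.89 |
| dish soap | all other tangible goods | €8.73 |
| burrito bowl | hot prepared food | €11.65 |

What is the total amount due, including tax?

Hardcover biography €33.93: books and periodicals → 0% + 0% transit = 0% → €0.00
Phone case €11.88: all other tangible goods → 5.75% + 0% transit = 5.75% → €0.6831
Graphic novel €25.44: books and periodicals → 0% + 0% transit = 0% → €0.00
Scented candle €20.16: all other tangible goods → 5.75% + 0% transit = 5.75% → €1.1592
Canvas tote bag €13.20: all other tangible goods → 5.75% + 0% transit = 5.75% → €0.759
Wall clock €30.64: all other tangible goods → 5.75% + 0% transit = 5.75% → €1.7618
Travel guide €29.89: books and periodicals → 0% + 0% transit = 0% → €0.00
Dish soap €8.73: all other tangible goods → 5.75% + 0% transit = 5.75% → €0.501975
Burrito bowl €11.65: hot prepared food → 7.25% + 1% transit = 8.25% → €0.961125
Subtotal = €185.52; unrounded tax = €5.8262 → €5.83; total due = €191.35

€191.35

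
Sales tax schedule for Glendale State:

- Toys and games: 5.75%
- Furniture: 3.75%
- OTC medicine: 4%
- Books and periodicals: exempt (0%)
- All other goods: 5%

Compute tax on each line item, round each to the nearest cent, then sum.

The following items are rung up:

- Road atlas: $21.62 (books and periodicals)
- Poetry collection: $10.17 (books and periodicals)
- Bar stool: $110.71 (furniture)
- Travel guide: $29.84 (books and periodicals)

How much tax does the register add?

Road atlas $21.62: books and periodicals → 0% → $0.00
Poetry collection $10.17: books and periodicals → 0% → $0.00
Bar stool $110.71: furniture → 3.75% → $4.15
Travel guide $29.84: books and periodicals → 0% → $0.00
Total tax = $4.15

$4.15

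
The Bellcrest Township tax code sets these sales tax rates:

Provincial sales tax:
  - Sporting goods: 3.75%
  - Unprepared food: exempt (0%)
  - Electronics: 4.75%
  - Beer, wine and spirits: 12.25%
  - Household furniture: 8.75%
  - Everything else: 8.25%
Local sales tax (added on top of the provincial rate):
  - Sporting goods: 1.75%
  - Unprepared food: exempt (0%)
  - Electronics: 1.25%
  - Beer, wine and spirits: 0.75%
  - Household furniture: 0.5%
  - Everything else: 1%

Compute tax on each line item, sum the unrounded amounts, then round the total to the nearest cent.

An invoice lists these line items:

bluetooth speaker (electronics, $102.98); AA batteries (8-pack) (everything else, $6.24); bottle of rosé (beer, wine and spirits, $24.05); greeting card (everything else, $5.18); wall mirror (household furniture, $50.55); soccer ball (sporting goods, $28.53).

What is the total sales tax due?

Bluetooth speaker $102.98: electronics → 4.75% + 1.25% local = 6% → $6.1788
AA batteries (8-pack) $6.24: everything else → 8.25% + 1% local = 9.25% → $0.5772
Bottle of rosé $24.05: beer, wine and spirits → 12.25% + 0.75% local = 13% → $3.1265
Greeting card $5.18: everything else → 8.25% + 1% local = 9.25% → $0.47915
Wall mirror $50.55: household furniture → 8.75% + 0.5% local = 9.25% → $4.675875
Soccer ball $28.53: sporting goods → 3.75% + 1.75% local = 5.5% → $1.56915
Unrounded tax sum = $16.606675 → $16.61

$16.61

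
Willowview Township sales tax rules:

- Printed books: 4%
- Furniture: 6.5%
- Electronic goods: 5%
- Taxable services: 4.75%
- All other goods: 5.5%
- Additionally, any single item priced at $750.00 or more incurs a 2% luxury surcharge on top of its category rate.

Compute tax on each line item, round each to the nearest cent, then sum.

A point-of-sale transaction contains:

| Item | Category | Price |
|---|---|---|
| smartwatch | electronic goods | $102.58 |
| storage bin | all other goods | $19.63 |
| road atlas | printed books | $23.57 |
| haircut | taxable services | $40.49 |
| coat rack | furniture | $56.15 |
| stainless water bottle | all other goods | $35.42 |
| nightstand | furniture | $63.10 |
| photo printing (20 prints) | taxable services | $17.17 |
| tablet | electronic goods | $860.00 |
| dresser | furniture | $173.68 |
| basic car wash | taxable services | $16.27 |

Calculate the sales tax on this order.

Smartwatch $102.58: electronic goods → 5% → $5.13
Storage bin $19.63: all other goods → 5.5% → $1.08
Road atlas $23.57: printed books → 4% → $0.94
Haircut $40.49: taxable services → 4.75% → $1.92
Coat rack $56.15: furniture → 6.5% → $3.65
Stainless water bottle $35.42: all other goods → 5.5% → $1.95
Nightstand $63.10: furniture → 6.5% → $4.10
Photo printing (20 prints) $17.17: taxable services → 4.75% → $0.82
Tablet $860.00: electronic goods → 5% + 2% surcharge = 7% → $60.20
Dresser $173.68: furniture → 6.5% → $11.29
Basic car wash $16.27: taxable services → 4.75% → $0.77
Total tax = $5.13 + $1.08 + $0.94 + $1.92 + $3.65 + $1.95 + $4.10 + $0.82 + $60.20 + $11.29 + $0.77 = $91.85

$91.85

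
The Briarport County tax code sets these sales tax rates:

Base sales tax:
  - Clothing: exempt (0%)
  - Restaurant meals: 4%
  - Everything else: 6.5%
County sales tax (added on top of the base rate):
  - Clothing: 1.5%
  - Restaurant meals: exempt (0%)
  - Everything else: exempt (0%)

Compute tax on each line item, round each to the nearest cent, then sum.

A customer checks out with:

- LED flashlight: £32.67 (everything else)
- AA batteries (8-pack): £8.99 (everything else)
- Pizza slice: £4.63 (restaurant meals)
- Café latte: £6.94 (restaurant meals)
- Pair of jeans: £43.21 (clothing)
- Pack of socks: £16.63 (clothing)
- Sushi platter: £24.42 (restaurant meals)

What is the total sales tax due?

£5.05

LED flashlight £32.67: everything else → 6.5% + 0% county = 6.5% → £2.12
AA batteries (8-pack) £8.99: everything else → 6.5% + 0% county = 6.5% → £0.58
Pizza slice £4.63: restaurant meals → 4% + 0% county = 4% → £0.19
Café latte £6.94: restaurant meals → 4% + 0% county = 4% → £0.28
Pair of jeans £43.21: clothing → 0% + 1.5% county = 1.5% → £0.65
Pack of socks £16.63: clothing → 0% + 1.5% county = 1.5% → £0.25
Sushi platter £24.42: restaurant meals → 4% + 0% county = 4% → £0.98
Total tax = £2.12 + £0.58 + £0.19 + £0.28 + £0.65 + £0.25 + £0.98 = £5.05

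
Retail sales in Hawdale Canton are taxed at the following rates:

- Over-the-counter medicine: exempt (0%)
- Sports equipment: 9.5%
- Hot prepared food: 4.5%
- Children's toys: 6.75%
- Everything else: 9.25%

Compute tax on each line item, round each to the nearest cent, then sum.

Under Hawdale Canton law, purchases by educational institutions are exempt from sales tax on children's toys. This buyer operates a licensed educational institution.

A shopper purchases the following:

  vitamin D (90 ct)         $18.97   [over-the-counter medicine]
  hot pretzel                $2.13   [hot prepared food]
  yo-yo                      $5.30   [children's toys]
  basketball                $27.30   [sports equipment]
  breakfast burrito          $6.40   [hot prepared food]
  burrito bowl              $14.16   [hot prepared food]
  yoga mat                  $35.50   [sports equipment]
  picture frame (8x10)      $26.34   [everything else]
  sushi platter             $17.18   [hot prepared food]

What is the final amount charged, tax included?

Vitamin D (90 ct) $18.97: over-the-counter medicine → 0% → $0.00
Hot pretzel $2.13: hot prepared food → 4.5% → $0.10
Yo-yo $5.30: children's toys, buyer-exempt → 0% → $0.00
Basketball $27.30: sports equipment → 9.5% → $2.59
Breakfast burrito $6.40: hot prepared food → 4.5% → $0.29
Burrito bowl $14.16: hot prepared food → 4.5% → $0.64
Yoga mat $35.50: sports equipment → 9.5% → $3.37
Picture frame (8x10) $26.34: everything else → 9.25% → $2.44
Sushi platter $17.18: hot prepared food → 4.5% → $0.77
Subtotal = $153.28; tax = $10.20; total due = $163.48

$163.48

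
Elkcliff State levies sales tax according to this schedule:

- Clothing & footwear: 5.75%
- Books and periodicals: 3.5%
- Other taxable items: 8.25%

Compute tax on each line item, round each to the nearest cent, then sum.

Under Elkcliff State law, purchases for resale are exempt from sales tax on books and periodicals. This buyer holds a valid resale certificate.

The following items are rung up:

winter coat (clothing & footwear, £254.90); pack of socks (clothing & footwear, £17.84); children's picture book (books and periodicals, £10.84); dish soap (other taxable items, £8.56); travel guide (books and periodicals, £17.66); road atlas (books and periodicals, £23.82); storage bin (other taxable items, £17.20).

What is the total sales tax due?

Winter coat £254.90: clothing & footwear → 5.75% → £14.66
Pack of socks £17.84: clothing & footwear → 5.75% → £1.03
Children's picture book £10.84: books and periodicals, buyer-exempt → 0% → £0.00
Dish soap £8.56: other taxable items → 8.25% → £0.71
Travel guide £17.66: books and periodicals, buyer-exempt → 0% → £0.00
Road atlas £23.82: books and periodicals, buyer-exempt → 0% → £0.00
Storage bin £17.20: other taxable items → 8.25% → £1.42
Total tax = £14.66 + £1.03 + £0.71 + £1.42 = £17.82

£17.82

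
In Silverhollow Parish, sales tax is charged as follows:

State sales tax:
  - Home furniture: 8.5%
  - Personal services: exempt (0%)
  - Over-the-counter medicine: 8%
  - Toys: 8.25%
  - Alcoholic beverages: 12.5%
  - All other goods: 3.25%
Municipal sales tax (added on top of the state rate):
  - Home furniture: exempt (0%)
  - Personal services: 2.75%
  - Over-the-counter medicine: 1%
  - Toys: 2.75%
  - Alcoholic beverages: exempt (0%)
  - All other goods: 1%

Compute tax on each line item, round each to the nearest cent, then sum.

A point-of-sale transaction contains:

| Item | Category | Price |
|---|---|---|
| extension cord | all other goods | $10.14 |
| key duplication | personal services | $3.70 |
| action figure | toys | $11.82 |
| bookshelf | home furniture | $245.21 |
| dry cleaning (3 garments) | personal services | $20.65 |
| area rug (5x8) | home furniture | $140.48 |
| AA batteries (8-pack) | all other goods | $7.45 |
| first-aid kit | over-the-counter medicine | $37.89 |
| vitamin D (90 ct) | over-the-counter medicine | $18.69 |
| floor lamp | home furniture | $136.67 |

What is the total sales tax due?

$52.21

Extension cord $10.14: all other goods → 3.25% + 1% municipal = 4.25% → $0.43
Key duplication $3.70: personal services → 0% + 2.75% municipal = 2.75% → $0.10
Action figure $11.82: toys → 8.25% + 2.75% municipal = 11% → $1.30
Bookshelf $245.21: home furniture → 8.5% + 0% municipal = 8.5% → $20.84
Dry cleaning (3 garments) $20.65: personal services → 0% + 2.75% municipal = 2.75% → $0.57
Area rug (5x8) $140.48: home furniture → 8.5% + 0% municipal = 8.5% → $11.94
AA batteries (8-pack) $7.45: all other goods → 3.25% + 1% municipal = 4.25% → $0.32
First-aid kit $37.89: over-the-counter medicine → 8% + 1% municipal = 9% → $3.41
Vitamin D (90 ct) $18.69: over-the-counter medicine → 8% + 1% municipal = 9% → $1.68
Floor lamp $136.67: home furniture → 8.5% + 0% municipal = 8.5% → $11.62
Total tax = $0.43 + $0.10 + $1.30 + $20.84 + $0.57 + $11.94 + $0.32 + $3.41 + $1.68 + $11.62 = $52.21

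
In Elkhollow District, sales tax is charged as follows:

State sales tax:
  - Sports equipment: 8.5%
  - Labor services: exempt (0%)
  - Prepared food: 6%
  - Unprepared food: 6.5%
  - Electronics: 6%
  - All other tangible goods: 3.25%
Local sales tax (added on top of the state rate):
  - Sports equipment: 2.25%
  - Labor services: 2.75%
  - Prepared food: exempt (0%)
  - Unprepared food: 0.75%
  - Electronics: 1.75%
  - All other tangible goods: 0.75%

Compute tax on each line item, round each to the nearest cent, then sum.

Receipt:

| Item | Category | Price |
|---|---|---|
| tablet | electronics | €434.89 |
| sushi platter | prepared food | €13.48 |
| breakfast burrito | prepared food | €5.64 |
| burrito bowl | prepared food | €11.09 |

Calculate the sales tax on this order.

Tablet €434.89: electronics → 6% + 1.75% local = 7.75% → €33.70
Sushi platter €13.48: prepared food → 6% + 0% local = 6% → €0.81
Breakfast burrito €5.64: prepared food → 6% + 0% local = 6% → €0.34
Burrito bowl €11.09: prepared food → 6% + 0% local = 6% → €0.67
Total tax = €33.70 + €0.81 + €0.34 + €0.67 = €35.52

€35.52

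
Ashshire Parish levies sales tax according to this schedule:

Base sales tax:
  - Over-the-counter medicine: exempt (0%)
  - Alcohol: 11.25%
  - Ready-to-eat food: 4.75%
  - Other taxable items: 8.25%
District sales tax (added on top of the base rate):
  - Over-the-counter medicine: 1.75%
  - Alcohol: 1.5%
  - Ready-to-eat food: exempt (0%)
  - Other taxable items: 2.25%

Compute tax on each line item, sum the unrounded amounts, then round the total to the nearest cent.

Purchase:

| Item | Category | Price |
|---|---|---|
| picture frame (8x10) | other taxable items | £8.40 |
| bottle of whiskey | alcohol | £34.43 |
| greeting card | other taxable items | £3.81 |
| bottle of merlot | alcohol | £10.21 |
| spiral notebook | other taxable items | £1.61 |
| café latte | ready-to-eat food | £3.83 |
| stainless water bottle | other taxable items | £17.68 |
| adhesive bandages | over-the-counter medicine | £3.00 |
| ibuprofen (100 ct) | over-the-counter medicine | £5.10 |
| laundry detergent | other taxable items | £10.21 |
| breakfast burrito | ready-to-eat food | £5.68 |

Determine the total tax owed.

£10.66

Picture frame (8x10) £8.40: other taxable items → 8.25% + 2.25% district = 10.5% → £0.882
Bottle of whiskey £34.43: alcohol → 11.25% + 1.5% district = 12.75% → £4.389825
Greeting card £3.81: other taxable items → 8.25% + 2.25% district = 10.5% → £0.40005
Bottle of merlot £10.21: alcohol → 11.25% + 1.5% district = 12.75% → £1.301775
Spiral notebook £1.61: other taxable items → 8.25% + 2.25% district = 10.5% → £0.16905
Café latte £3.83: ready-to-eat food → 4.75% + 0% district = 4.75% → £0.181925
Stainless water bottle £17.68: other taxable items → 8.25% + 2.25% district = 10.5% → £1.8564
Adhesive bandages £3.00: over-the-counter medicine → 0% + 1.75% district = 1.75% → £0.0525
Ibuprofen (100 ct) £5.10: over-the-counter medicine → 0% + 1.75% district = 1.75% → £0.08925
Laundry detergent £10.21: other taxable items → 8.25% + 2.25% district = 10.5% → £1.07205
Breakfast burrito £5.68: ready-to-eat food → 4.75% + 0% district = 4.75% → £0.2698
Unrounded tax sum = £10.664625 → £10.66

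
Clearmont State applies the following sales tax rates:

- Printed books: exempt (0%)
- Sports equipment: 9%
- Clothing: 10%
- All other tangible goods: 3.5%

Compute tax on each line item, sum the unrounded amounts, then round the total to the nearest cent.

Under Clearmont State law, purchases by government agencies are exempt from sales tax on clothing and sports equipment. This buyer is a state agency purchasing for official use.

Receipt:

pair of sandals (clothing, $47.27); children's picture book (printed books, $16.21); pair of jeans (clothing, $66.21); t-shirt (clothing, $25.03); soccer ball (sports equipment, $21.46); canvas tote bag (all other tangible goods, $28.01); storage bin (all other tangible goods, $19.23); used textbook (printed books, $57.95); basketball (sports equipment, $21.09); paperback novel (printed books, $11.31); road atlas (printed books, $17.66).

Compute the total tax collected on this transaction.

$1.65

Pair of sandals $47.27: clothing, buyer-exempt → 0% → $0.00
Children's picture book $16.21: printed books → 0% → $0.00
Pair of jeans $66.21: clothing, buyer-exempt → 0% → $0.00
T-shirt $25.03: clothing, buyer-exempt → 0% → $0.00
Soccer ball $21.46: sports equipment, buyer-exempt → 0% → $0.00
Canvas tote bag $28.01: all other tangible goods → 3.5% → $0.98035
Storage bin $19.23: all other tangible goods → 3.5% → $0.67305
Used textbook $57.95: printed books → 0% → $0.00
Basketball $21.09: sports equipment, buyer-exempt → 0% → $0.00
Paperback novel $11.31: printed books → 0% → $0.00
Road atlas $17.66: printed books → 0% → $0.00
Unrounded tax sum = $1.6534 → $1.65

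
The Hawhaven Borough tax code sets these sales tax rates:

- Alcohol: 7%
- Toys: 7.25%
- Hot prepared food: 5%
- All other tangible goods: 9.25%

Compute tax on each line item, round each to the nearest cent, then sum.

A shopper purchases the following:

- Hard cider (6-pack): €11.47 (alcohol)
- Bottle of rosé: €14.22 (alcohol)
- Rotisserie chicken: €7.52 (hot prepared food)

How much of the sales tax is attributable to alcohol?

Hard cider (6-pack) €11.47: alcohol → 7% → €0.80
Bottle of rosé €14.22: alcohol → 7% → €1.00
Tax on alcohol = €0.80 + €1.00 = €1.80

€1.80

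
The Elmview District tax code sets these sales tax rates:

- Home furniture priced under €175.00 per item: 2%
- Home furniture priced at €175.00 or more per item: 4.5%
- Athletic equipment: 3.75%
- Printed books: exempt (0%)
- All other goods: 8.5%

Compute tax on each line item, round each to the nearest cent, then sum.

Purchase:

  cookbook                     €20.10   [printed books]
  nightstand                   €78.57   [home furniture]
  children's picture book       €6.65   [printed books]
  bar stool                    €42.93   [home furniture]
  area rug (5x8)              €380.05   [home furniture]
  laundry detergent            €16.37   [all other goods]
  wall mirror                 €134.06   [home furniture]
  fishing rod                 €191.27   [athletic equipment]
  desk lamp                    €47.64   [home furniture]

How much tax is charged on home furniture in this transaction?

€23.16

Nightstand €78.57: home furniture, under €175.00 → 2% → €1.57
Bar stool €42.93: home furniture, under €175.00 → 2% → €0.86
Area rug (5x8) €380.05: home furniture, €175.00 or more → 4.5% → €17.10
Wall mirror €134.06: home furniture, under €175.00 → 2% → €2.68
Desk lamp €47.64: home furniture, under €175.00 → 2% → €0.95
Tax on home furniture = €1.57 + €0.86 + €17.10 + €2.68 + €0.95 = €23.16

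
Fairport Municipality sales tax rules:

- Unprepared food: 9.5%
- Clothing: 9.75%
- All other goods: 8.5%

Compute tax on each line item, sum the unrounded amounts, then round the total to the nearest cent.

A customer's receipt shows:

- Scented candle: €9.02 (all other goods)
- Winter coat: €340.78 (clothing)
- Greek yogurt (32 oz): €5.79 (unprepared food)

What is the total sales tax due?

Scented candle €9.02: all other goods → 8.5% → €0.7667
Winter coat €340.78: clothing → 9.75% → €33.22605
Greek yogurt (32 oz) €5.79: unprepared food → 9.5% → €0.55005
Unrounded tax sum = €34.5428 → €34.54

€34.54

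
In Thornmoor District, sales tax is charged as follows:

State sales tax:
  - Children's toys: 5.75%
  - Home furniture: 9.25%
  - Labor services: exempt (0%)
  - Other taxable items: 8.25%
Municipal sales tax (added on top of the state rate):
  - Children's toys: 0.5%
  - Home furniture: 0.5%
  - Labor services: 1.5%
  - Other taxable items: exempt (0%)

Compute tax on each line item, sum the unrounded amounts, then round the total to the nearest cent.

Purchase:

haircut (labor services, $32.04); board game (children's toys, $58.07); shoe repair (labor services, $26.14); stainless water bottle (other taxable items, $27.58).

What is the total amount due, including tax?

$150.61

Haircut $32.04: labor services → 0% + 1.5% municipal = 1.5% → $0.4806
Board game $58.07: children's toys → 5.75% + 0.5% municipal = 6.25% → $3.629375
Shoe repair $26.14: labor services → 0% + 1.5% municipal = 1.5% → $0.3921
Stainless water bottle $27.58: other taxable items → 8.25% + 0% municipal = 8.25% → $2.27535
Subtotal = $143.83; unrounded tax = $6.777425 → $6.78; total due = $150.61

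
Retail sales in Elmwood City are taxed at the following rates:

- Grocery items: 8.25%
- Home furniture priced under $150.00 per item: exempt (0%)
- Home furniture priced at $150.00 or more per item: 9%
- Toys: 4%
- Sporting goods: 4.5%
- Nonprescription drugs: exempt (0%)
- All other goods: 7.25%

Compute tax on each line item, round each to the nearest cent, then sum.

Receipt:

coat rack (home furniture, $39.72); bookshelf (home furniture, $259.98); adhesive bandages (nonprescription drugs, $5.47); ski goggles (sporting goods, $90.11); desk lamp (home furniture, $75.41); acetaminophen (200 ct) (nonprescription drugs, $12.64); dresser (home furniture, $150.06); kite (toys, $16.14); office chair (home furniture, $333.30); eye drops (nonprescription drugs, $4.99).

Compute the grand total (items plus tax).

$1059.43

Coat rack $39.72: home furniture, under $150.00 → 0% → $0.00
Bookshelf $259.98: home furniture, $150.00 or more → 9% → $23.40
Adhesive bandages $5.47: nonprescription drugs → 0% → $0.00
Ski goggles $90.11: sporting goods → 4.5% → $4.05
Desk lamp $75.41: home furniture, under $150.00 → 0% → $0.00
Acetaminophen (200 ct) $12.64: nonprescription drugs → 0% → $0.00
Dresser $150.06: home furniture, $150.00 or more → 9% → $13.51
Kite $16.14: toys → 4% → $0.65
Office chair $333.30: home furniture, $150.00 or more → 9% → $30.00
Eye drops $4.99: nonprescription drugs → 0% → $0.00
Subtotal = $987.82; tax = $71.61; total due = $1059.43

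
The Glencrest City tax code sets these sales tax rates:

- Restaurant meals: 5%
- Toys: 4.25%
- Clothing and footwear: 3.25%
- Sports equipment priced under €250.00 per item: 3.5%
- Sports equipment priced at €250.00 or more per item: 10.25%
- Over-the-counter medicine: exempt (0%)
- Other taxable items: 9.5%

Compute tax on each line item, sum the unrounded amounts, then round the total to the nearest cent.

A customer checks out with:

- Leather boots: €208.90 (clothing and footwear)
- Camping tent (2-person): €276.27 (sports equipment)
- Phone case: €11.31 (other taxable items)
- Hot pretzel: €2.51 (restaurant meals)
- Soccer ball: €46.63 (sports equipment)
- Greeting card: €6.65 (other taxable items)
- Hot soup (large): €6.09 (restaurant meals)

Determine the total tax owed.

€38.88

Leather boots €208.90: clothing and footwear → 3.25% → €6.78925
Camping tent (2-person) €276.27: sports equipment, €250.00 or more → 10.25% → €28.317675
Phone case €11.31: other taxable items → 9.5% → €1.07445
Hot pretzel €2.51: restaurant meals → 5% → €0.1255
Soccer ball €46.63: sports equipment, under €250.00 → 3.5% → €1.63205
Greeting card €6.65: other taxable items → 9.5% → €0.63175
Hot soup (large) €6.09: restaurant meals → 5% → €0.3045
Unrounded tax sum = €38.875175 → €38.88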